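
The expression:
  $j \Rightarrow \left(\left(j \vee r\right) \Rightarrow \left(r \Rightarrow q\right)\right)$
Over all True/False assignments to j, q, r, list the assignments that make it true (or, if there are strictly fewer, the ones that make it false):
is false only for:
  j=True, q=False, r=True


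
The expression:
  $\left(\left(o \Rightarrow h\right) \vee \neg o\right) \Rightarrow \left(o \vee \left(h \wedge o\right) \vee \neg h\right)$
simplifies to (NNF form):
$o \vee \neg h$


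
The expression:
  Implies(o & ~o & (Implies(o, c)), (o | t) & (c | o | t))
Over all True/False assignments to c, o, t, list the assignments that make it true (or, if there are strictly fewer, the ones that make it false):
is always true.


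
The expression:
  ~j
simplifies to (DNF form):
~j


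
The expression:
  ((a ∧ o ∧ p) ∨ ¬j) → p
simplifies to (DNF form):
j ∨ p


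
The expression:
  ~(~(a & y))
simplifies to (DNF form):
a & y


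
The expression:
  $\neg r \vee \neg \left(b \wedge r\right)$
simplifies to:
$\neg b \vee \neg r$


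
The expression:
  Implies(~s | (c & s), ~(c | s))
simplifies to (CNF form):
~c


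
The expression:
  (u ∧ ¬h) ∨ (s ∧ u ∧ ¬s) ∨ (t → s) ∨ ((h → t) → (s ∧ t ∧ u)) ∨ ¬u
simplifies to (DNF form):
s ∨ ¬h ∨ ¬t ∨ ¬u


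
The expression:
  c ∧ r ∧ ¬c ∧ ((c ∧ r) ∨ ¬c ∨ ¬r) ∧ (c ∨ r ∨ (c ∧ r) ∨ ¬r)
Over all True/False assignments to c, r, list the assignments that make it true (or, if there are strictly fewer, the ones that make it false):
is never true.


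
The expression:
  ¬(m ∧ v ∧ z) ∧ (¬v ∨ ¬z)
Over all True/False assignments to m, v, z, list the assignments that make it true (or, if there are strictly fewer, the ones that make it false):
is false only for:
  m=False, v=True, z=True;
  m=True, v=True, z=True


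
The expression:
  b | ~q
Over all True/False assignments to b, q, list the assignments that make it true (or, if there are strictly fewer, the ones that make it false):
is false only for:
  b=False, q=True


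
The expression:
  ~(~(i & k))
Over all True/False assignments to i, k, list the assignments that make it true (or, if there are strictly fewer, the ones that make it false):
is true only for:
  i=True, k=True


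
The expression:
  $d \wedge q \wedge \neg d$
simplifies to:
$\text{False}$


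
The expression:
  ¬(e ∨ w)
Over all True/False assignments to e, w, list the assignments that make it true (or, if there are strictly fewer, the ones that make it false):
is true only for:
  e=False, w=False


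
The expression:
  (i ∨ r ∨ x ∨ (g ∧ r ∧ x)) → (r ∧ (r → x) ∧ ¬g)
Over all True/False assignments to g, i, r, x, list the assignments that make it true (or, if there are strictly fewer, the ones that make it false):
is true only for:
  g=False, i=False, r=False, x=False;
  g=False, i=False, r=True, x=True;
  g=False, i=True, r=True, x=True;
  g=True, i=False, r=False, x=False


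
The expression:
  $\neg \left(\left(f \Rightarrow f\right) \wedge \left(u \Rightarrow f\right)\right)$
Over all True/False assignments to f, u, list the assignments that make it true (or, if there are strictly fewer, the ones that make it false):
is true only for:
  f=False, u=True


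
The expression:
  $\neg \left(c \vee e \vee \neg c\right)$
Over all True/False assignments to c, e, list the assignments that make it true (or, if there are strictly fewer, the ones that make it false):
is never true.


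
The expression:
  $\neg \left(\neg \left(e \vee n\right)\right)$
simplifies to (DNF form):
$e \vee n$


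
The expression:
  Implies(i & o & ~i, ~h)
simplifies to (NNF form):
True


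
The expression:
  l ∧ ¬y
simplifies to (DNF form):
l ∧ ¬y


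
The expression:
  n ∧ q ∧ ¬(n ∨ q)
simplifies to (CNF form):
False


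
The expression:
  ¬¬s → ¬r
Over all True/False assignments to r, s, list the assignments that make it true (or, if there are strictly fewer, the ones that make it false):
is false only for:
  r=True, s=True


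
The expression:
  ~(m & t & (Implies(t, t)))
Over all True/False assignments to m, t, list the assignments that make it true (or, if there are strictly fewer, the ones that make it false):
is false only for:
  m=True, t=True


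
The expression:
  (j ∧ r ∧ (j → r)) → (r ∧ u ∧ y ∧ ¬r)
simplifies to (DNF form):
¬j ∨ ¬r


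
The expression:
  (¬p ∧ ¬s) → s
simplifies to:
p ∨ s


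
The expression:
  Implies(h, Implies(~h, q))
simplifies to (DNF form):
True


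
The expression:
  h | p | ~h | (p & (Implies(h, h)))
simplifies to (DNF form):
True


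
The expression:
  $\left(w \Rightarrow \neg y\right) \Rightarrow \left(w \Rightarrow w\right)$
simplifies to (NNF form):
$\text{True}$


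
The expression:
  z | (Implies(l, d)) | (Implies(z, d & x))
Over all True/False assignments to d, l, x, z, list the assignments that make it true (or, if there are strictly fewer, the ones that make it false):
is always true.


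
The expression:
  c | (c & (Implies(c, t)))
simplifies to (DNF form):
c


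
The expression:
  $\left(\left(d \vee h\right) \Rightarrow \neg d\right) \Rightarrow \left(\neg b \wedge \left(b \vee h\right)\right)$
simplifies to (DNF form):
$d \vee \left(h \wedge \neg b\right)$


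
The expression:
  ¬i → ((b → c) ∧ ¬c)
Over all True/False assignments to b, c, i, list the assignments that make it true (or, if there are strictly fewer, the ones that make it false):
is false only for:
  b=False, c=True, i=False;
  b=True, c=False, i=False;
  b=True, c=True, i=False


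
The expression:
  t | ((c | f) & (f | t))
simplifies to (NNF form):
f | t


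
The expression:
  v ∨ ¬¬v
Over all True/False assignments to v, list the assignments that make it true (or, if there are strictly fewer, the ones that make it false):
is true only for:
  v=True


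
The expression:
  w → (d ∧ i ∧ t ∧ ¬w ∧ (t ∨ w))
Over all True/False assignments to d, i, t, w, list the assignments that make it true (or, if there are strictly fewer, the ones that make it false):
is true only for:
  d=False, i=False, t=False, w=False;
  d=False, i=False, t=True, w=False;
  d=False, i=True, t=False, w=False;
  d=False, i=True, t=True, w=False;
  d=True, i=False, t=False, w=False;
  d=True, i=False, t=True, w=False;
  d=True, i=True, t=False, w=False;
  d=True, i=True, t=True, w=False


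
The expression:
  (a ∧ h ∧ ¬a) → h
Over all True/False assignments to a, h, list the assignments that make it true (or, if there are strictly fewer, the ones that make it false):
is always true.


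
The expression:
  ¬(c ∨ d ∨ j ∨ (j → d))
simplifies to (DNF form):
False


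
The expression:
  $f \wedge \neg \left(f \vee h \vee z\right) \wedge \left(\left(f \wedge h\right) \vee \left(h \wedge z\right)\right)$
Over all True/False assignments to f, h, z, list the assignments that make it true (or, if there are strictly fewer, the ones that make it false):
is never true.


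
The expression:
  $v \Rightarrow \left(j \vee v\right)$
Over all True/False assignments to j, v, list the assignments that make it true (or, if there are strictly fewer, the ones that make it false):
is always true.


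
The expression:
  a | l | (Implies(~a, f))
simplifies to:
a | f | l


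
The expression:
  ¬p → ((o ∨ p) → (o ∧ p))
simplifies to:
p ∨ ¬o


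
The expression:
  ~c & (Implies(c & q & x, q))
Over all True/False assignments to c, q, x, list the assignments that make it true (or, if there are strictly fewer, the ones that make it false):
is true only for:
  c=False, q=False, x=False;
  c=False, q=False, x=True;
  c=False, q=True, x=False;
  c=False, q=True, x=True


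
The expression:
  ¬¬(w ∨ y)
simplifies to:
w ∨ y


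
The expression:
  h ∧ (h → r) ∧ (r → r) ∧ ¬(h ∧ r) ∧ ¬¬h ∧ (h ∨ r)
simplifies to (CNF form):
False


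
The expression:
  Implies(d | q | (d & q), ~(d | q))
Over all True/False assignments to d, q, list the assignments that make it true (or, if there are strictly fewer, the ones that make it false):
is true only for:
  d=False, q=False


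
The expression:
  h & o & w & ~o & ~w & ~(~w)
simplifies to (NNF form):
False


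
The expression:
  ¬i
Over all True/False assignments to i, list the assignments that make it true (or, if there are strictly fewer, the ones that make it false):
is true only for:
  i=False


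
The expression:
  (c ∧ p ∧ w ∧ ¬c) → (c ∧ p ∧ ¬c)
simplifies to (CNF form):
True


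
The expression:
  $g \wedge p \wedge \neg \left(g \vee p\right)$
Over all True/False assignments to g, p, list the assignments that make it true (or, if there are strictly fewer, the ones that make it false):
is never true.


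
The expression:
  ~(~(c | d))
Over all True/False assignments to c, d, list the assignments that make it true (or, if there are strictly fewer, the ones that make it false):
is false only for:
  c=False, d=False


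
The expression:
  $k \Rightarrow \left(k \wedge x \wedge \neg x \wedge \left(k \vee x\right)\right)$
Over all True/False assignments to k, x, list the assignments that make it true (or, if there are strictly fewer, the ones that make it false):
is true only for:
  k=False, x=False;
  k=False, x=True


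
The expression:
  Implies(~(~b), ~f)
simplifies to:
~b | ~f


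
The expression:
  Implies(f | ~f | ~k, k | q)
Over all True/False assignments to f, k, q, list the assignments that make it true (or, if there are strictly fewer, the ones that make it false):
is false only for:
  f=False, k=False, q=False;
  f=True, k=False, q=False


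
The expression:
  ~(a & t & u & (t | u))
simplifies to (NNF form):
~a | ~t | ~u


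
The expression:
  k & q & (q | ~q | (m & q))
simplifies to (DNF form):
k & q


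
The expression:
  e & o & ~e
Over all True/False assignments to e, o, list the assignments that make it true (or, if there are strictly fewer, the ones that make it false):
is never true.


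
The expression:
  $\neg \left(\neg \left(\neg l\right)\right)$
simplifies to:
$\neg l$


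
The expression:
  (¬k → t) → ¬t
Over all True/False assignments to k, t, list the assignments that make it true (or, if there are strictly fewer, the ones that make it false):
is true only for:
  k=False, t=False;
  k=True, t=False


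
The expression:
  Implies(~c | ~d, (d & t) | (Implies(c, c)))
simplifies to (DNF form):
True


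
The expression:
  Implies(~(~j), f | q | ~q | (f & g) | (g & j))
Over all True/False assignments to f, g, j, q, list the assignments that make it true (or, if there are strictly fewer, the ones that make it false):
is always true.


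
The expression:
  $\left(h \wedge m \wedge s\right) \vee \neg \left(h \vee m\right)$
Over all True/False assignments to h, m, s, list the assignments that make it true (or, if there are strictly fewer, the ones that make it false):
is true only for:
  h=False, m=False, s=False;
  h=False, m=False, s=True;
  h=True, m=True, s=True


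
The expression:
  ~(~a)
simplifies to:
a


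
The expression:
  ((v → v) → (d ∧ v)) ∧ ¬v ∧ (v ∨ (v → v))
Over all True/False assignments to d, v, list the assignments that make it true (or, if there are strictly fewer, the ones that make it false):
is never true.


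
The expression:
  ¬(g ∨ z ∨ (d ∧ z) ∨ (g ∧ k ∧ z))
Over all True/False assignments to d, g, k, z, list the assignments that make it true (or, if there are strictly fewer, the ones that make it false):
is true only for:
  d=False, g=False, k=False, z=False;
  d=False, g=False, k=True, z=False;
  d=True, g=False, k=False, z=False;
  d=True, g=False, k=True, z=False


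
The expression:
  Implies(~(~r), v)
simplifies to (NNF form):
v | ~r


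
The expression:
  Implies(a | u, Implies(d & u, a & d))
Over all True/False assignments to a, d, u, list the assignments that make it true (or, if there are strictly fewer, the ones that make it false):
is false only for:
  a=False, d=True, u=True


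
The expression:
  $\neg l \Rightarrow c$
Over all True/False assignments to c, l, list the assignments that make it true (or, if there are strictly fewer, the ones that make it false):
is false only for:
  c=False, l=False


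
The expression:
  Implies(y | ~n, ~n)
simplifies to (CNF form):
~n | ~y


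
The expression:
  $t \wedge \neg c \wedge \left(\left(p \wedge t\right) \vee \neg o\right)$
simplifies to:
$t \wedge \neg c \wedge \left(p \vee \neg o\right)$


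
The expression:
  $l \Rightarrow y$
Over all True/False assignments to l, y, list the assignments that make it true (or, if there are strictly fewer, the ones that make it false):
is false only for:
  l=True, y=False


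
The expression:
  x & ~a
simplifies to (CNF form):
x & ~a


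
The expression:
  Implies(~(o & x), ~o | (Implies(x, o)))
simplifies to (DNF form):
True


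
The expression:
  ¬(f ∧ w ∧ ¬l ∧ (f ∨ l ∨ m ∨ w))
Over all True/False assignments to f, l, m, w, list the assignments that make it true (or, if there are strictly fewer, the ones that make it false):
is false only for:
  f=True, l=False, m=False, w=True;
  f=True, l=False, m=True, w=True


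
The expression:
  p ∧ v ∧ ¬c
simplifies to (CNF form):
p ∧ v ∧ ¬c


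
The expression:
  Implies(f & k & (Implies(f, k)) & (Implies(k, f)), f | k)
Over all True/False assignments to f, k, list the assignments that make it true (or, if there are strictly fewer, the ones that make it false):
is always true.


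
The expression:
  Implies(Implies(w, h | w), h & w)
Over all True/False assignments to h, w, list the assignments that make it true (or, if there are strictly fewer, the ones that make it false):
is true only for:
  h=True, w=True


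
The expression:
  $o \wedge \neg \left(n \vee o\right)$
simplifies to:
$\text{False}$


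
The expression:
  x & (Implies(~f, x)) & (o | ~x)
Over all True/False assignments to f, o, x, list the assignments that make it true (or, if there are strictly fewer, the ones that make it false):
is true only for:
  f=False, o=True, x=True;
  f=True, o=True, x=True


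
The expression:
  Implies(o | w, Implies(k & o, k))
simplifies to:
True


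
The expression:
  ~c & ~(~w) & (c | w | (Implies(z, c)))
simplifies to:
w & ~c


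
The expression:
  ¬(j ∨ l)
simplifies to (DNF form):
¬j ∧ ¬l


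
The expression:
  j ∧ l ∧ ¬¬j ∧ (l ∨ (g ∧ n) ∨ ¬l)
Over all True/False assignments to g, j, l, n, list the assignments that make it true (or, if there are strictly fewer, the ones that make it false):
is true only for:
  g=False, j=True, l=True, n=False;
  g=False, j=True, l=True, n=True;
  g=True, j=True, l=True, n=False;
  g=True, j=True, l=True, n=True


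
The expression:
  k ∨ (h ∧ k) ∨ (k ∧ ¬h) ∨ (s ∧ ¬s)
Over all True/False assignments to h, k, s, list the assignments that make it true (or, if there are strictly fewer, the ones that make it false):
is true only for:
  h=False, k=True, s=False;
  h=False, k=True, s=True;
  h=True, k=True, s=False;
  h=True, k=True, s=True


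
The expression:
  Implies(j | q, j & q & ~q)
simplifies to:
~j & ~q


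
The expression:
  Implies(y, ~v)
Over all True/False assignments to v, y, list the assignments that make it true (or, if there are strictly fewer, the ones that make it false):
is false only for:
  v=True, y=True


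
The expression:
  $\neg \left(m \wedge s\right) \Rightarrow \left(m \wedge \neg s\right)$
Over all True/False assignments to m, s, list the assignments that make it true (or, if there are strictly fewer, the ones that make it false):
is true only for:
  m=True, s=False;
  m=True, s=True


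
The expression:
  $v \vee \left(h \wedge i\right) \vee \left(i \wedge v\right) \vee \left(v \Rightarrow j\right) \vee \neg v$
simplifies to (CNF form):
$\text{True}$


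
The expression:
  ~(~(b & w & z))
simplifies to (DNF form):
b & w & z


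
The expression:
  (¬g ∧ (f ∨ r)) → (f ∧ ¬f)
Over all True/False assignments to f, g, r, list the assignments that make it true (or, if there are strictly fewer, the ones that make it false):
is false only for:
  f=False, g=False, r=True;
  f=True, g=False, r=False;
  f=True, g=False, r=True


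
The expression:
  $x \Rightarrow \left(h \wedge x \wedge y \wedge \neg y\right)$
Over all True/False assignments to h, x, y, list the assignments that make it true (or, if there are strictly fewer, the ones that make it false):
is true only for:
  h=False, x=False, y=False;
  h=False, x=False, y=True;
  h=True, x=False, y=False;
  h=True, x=False, y=True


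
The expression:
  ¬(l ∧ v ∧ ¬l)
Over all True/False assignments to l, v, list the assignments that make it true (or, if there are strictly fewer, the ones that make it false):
is always true.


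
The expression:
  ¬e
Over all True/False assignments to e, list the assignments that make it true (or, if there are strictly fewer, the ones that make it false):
is true only for:
  e=False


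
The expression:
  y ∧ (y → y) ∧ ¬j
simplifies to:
y ∧ ¬j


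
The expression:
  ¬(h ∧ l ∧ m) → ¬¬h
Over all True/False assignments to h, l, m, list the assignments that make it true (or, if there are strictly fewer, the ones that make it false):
is true only for:
  h=True, l=False, m=False;
  h=True, l=False, m=True;
  h=True, l=True, m=False;
  h=True, l=True, m=True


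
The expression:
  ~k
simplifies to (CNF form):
~k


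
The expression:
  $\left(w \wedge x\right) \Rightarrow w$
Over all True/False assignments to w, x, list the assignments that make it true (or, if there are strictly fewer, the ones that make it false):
is always true.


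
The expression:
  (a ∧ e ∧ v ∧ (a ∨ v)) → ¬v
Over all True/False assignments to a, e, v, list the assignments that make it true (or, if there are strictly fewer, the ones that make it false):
is false only for:
  a=True, e=True, v=True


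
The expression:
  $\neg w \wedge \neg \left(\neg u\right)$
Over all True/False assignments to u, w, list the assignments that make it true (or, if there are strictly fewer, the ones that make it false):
is true only for:
  u=True, w=False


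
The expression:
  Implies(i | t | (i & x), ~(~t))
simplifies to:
t | ~i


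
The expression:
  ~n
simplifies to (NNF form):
~n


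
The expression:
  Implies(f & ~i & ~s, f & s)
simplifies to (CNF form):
i | s | ~f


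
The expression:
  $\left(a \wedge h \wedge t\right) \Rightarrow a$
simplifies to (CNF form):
$\text{True}$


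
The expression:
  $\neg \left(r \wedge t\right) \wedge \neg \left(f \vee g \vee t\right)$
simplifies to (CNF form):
$\neg f \wedge \neg g \wedge \neg t$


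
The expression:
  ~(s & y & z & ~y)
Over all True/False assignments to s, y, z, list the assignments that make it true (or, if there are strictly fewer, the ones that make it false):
is always true.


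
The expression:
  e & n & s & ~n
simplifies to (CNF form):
False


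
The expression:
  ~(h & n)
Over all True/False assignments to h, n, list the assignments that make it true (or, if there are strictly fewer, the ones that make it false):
is false only for:
  h=True, n=True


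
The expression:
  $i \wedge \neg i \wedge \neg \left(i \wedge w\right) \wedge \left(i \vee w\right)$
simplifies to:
$\text{False}$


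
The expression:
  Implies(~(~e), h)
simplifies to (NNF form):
h | ~e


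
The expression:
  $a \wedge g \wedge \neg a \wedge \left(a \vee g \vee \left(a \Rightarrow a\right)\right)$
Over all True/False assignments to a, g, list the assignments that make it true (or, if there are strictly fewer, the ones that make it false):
is never true.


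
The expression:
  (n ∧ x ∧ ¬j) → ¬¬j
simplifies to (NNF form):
j ∨ ¬n ∨ ¬x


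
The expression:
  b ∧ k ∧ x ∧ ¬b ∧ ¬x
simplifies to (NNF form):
False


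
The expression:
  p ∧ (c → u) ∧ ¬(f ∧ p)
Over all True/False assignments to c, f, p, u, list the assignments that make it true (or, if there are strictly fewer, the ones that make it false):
is true only for:
  c=False, f=False, p=True, u=False;
  c=False, f=False, p=True, u=True;
  c=True, f=False, p=True, u=True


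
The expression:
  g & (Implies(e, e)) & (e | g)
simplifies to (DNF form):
g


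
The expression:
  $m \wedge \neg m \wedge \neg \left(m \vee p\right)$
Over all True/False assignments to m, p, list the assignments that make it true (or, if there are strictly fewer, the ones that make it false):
is never true.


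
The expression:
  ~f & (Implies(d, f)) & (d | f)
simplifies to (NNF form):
False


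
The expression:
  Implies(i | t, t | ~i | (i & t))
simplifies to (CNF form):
t | ~i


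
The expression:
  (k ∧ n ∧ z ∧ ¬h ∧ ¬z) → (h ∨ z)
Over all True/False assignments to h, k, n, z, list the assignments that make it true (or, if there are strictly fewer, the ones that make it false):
is always true.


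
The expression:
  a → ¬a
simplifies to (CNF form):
¬a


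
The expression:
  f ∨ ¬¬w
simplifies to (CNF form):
f ∨ w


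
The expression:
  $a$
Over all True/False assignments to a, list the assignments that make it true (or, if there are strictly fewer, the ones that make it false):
is true only for:
  a=True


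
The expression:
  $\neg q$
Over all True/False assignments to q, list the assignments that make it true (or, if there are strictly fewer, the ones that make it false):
is true only for:
  q=False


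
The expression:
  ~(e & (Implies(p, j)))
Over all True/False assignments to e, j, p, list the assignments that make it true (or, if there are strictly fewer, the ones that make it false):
is false only for:
  e=True, j=False, p=False;
  e=True, j=True, p=False;
  e=True, j=True, p=True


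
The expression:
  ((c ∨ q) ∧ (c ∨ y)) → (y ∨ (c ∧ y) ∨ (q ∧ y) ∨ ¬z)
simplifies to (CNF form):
y ∨ ¬c ∨ ¬z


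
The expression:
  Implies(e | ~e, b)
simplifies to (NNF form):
b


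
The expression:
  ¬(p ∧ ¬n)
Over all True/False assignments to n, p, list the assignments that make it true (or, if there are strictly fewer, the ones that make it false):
is false only for:
  n=False, p=True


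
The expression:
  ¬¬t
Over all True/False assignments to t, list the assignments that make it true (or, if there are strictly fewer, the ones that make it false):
is true only for:
  t=True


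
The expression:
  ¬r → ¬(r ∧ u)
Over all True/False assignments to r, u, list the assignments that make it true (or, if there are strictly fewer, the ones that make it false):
is always true.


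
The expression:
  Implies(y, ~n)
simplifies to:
~n | ~y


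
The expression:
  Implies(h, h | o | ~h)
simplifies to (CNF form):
True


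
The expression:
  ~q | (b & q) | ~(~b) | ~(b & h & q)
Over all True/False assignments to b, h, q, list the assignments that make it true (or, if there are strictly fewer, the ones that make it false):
is always true.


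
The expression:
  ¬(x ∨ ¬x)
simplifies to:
False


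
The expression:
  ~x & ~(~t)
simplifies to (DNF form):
t & ~x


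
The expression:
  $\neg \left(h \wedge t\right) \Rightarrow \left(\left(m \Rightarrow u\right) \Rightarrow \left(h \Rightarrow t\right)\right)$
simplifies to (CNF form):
$\left(m \vee t \vee \neg h\right) \wedge \left(t \vee \neg h \vee \neg u\right)$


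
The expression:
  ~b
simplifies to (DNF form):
~b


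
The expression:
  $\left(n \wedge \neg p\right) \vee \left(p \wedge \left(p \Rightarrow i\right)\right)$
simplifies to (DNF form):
$\left(i \wedge p\right) \vee \left(n \wedge \neg p\right)$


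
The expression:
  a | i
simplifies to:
a | i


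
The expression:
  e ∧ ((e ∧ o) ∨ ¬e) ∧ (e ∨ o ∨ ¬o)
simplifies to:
e ∧ o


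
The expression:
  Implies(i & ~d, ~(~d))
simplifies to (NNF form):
d | ~i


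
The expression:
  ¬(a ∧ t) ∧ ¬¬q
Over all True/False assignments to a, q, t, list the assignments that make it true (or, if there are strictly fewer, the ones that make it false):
is true only for:
  a=False, q=True, t=False;
  a=False, q=True, t=True;
  a=True, q=True, t=False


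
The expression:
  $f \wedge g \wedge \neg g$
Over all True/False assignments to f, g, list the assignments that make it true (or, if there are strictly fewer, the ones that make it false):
is never true.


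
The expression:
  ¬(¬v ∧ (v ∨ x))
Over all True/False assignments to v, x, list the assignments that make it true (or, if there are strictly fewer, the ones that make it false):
is false only for:
  v=False, x=True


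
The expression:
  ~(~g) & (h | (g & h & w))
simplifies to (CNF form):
g & h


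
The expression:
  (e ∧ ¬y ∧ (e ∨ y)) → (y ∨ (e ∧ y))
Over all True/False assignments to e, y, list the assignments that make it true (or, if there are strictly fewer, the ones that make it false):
is false only for:
  e=True, y=False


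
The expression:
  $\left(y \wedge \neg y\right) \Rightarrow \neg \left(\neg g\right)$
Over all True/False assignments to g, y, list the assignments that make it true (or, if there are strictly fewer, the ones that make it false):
is always true.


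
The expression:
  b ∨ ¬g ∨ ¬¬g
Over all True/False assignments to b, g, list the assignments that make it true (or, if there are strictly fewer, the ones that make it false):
is always true.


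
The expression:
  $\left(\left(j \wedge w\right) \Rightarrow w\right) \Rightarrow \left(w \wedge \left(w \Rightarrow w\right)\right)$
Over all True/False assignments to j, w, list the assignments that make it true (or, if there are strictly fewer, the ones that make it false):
is true only for:
  j=False, w=True;
  j=True, w=True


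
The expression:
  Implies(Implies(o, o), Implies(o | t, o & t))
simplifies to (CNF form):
(o | ~t) & (t | ~o)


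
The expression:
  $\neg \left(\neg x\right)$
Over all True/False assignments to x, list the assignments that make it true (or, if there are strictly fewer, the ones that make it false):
is true only for:
  x=True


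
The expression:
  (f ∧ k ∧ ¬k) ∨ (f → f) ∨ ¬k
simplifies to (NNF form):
True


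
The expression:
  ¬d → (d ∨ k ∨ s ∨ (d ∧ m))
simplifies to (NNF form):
d ∨ k ∨ s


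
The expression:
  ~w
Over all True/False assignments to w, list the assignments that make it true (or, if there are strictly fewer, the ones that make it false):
is true only for:
  w=False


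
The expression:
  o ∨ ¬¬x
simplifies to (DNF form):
o ∨ x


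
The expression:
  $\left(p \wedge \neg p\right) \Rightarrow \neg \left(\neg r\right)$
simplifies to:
$\text{True}$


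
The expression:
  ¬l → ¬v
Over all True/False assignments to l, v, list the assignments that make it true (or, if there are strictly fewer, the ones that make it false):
is false only for:
  l=False, v=True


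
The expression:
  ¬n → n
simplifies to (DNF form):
n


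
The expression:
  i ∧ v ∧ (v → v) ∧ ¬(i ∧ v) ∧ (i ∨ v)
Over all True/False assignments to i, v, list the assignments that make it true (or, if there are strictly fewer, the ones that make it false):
is never true.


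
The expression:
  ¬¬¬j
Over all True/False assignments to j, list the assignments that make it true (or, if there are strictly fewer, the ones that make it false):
is true only for:
  j=False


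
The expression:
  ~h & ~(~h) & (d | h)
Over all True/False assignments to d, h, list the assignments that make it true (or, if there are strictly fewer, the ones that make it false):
is never true.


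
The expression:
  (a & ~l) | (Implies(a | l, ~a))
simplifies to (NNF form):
~a | ~l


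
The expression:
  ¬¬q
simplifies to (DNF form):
q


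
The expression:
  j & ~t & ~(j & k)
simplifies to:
j & ~k & ~t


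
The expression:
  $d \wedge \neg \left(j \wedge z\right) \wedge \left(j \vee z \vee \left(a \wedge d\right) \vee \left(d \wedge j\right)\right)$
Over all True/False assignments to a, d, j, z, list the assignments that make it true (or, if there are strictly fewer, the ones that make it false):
is true only for:
  a=False, d=True, j=False, z=True;
  a=False, d=True, j=True, z=False;
  a=True, d=True, j=False, z=False;
  a=True, d=True, j=False, z=True;
  a=True, d=True, j=True, z=False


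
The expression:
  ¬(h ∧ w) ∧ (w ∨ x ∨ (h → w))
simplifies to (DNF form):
(x ∧ ¬w) ∨ ¬h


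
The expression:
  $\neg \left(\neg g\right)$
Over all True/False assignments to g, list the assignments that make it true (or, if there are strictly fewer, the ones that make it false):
is true only for:
  g=True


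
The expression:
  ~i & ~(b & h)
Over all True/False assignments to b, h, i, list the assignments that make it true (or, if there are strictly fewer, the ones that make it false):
is true only for:
  b=False, h=False, i=False;
  b=False, h=True, i=False;
  b=True, h=False, i=False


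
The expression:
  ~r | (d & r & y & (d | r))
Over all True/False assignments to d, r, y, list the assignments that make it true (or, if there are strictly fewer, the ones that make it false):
is false only for:
  d=False, r=True, y=False;
  d=False, r=True, y=True;
  d=True, r=True, y=False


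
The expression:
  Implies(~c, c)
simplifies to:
c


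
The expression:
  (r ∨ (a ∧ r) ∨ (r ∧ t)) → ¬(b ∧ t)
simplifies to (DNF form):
¬b ∨ ¬r ∨ ¬t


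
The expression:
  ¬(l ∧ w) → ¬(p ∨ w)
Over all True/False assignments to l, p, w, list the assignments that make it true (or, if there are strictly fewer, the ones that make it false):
is true only for:
  l=False, p=False, w=False;
  l=True, p=False, w=False;
  l=True, p=False, w=True;
  l=True, p=True, w=True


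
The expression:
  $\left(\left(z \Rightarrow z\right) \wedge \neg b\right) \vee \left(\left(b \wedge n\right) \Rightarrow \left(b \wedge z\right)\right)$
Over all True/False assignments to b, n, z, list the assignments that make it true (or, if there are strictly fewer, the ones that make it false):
is false only for:
  b=True, n=True, z=False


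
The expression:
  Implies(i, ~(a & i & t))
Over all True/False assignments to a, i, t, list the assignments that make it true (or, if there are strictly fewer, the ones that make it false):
is false only for:
  a=True, i=True, t=True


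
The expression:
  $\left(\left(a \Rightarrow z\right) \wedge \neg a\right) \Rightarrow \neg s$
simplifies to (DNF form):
$a \vee \neg s$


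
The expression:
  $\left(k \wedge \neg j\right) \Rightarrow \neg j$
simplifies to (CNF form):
$\text{True}$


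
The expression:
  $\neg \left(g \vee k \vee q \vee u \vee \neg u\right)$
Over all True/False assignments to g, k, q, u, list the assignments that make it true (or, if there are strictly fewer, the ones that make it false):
is never true.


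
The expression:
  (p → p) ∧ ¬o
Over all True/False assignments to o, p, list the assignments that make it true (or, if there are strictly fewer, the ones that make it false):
is true only for:
  o=False, p=False;
  o=False, p=True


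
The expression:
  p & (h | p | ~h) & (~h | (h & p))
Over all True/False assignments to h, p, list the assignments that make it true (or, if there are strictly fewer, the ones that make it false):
is true only for:
  h=False, p=True;
  h=True, p=True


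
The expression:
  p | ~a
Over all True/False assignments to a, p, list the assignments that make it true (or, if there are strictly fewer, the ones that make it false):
is false only for:
  a=True, p=False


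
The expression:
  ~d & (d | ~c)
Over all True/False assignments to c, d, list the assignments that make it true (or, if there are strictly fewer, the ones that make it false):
is true only for:
  c=False, d=False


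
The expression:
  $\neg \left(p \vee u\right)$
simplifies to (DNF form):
$\neg p \wedge \neg u$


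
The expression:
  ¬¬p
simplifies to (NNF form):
p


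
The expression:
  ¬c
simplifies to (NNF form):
¬c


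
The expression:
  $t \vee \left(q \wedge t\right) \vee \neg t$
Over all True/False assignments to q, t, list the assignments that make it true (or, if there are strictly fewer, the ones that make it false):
is always true.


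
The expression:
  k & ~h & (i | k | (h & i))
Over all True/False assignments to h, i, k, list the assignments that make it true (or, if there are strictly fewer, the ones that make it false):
is true only for:
  h=False, i=False, k=True;
  h=False, i=True, k=True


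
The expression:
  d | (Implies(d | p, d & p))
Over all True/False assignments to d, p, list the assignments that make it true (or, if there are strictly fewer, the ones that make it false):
is false only for:
  d=False, p=True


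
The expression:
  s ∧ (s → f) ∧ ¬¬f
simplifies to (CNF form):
f ∧ s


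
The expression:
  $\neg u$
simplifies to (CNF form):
$\neg u$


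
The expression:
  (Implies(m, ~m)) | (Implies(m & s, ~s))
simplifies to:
~m | ~s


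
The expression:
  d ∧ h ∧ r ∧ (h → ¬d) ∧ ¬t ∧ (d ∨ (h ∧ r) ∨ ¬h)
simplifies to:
False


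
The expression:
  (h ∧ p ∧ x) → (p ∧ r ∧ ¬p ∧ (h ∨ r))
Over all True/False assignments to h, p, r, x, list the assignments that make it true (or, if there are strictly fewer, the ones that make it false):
is false only for:
  h=True, p=True, r=False, x=True;
  h=True, p=True, r=True, x=True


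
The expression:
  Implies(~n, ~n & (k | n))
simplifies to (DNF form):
k | n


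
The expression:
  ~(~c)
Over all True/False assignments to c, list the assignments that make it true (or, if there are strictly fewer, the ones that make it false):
is true only for:
  c=True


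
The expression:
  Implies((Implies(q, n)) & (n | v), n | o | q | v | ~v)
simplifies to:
True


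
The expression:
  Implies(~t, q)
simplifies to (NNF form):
q | t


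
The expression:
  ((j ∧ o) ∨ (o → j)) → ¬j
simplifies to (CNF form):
¬j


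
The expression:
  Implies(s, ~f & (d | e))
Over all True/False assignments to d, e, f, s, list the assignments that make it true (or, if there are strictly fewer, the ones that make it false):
is false only for:
  d=False, e=False, f=False, s=True;
  d=False, e=False, f=True, s=True;
  d=False, e=True, f=True, s=True;
  d=True, e=False, f=True, s=True;
  d=True, e=True, f=True, s=True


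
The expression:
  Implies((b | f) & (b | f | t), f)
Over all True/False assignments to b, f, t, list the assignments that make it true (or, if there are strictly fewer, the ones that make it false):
is false only for:
  b=True, f=False, t=False;
  b=True, f=False, t=True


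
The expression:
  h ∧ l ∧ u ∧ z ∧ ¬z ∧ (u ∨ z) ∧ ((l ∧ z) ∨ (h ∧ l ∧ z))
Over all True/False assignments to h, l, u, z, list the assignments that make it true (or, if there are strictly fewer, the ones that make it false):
is never true.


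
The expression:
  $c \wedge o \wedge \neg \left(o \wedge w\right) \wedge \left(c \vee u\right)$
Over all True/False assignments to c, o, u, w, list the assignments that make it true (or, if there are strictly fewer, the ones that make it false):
is true only for:
  c=True, o=True, u=False, w=False;
  c=True, o=True, u=True, w=False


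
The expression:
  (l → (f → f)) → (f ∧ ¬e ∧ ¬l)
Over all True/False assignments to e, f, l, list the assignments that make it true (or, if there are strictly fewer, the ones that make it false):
is true only for:
  e=False, f=True, l=False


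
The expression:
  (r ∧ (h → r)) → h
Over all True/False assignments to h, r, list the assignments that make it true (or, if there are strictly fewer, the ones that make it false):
is false only for:
  h=False, r=True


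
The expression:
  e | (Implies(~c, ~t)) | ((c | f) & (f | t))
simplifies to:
c | e | f | ~t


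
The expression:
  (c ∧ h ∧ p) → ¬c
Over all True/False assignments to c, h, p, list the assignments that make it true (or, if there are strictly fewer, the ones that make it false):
is false only for:
  c=True, h=True, p=True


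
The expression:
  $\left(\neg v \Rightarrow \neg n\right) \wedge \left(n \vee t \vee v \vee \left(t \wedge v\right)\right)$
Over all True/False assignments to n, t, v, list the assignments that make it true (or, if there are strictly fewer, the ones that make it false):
is false only for:
  n=False, t=False, v=False;
  n=True, t=False, v=False;
  n=True, t=True, v=False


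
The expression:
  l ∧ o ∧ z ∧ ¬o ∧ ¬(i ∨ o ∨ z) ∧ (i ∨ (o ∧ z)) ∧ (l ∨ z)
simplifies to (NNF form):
False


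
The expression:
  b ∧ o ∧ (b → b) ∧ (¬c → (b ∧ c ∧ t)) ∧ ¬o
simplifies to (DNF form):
False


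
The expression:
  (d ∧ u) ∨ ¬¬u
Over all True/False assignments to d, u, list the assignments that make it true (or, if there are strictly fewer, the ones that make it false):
is true only for:
  d=False, u=True;
  d=True, u=True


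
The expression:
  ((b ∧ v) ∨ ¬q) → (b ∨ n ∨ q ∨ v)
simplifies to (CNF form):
b ∨ n ∨ q ∨ v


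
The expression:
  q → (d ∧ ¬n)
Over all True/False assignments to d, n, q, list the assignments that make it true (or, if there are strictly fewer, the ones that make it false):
is false only for:
  d=False, n=False, q=True;
  d=False, n=True, q=True;
  d=True, n=True, q=True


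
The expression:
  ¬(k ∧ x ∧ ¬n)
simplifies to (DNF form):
n ∨ ¬k ∨ ¬x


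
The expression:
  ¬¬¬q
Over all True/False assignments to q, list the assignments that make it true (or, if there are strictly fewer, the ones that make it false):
is true only for:
  q=False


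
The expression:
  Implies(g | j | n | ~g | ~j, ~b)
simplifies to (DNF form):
~b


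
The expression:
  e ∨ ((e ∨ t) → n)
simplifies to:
e ∨ n ∨ ¬t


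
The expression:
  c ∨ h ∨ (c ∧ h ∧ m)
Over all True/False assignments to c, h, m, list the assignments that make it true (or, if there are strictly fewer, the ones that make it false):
is false only for:
  c=False, h=False, m=False;
  c=False, h=False, m=True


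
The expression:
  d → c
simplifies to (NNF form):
c ∨ ¬d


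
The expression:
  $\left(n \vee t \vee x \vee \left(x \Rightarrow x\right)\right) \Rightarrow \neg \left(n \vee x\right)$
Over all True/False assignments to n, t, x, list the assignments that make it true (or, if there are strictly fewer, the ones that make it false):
is true only for:
  n=False, t=False, x=False;
  n=False, t=True, x=False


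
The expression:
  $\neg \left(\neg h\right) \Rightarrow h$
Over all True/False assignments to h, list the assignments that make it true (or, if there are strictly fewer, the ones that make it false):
is always true.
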